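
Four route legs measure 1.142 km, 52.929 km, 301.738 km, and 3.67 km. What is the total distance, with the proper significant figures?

1.142 km + 52.929 km + 301.738 km + 3.67 km = 359.479 km.
Addition/subtraction keeps the fewest decimal places: 1.142 → 3 decimal places, 52.929 → 3 decimal places, 301.738 → 3 decimal places, 3.67 → 2 decimal places; limit is 2.
Rounded to 2 decimal places: 359.48 km.

359.48 km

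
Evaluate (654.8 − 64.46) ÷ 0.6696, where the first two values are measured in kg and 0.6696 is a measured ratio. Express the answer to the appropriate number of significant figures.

654.8 kg − 64.46 kg = 590.34 kg; the difference is limited to 1 decimal place (4 s.f.).
Carrying full precision, 590.34 ÷ 0.6696 = 881.630824373… kg; 0.6696 has 4 s.f., so the result keeps min(4, 4) = 4 s.f.
Rounded to 4 significant figures: 881.6 kg.

881.6 kg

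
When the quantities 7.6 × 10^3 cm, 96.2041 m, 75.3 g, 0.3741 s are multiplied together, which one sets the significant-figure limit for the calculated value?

7.6 × 10^3 cm

7.6 × 10^3 cm → 2 s.f.; 96.2041 m → 6 s.f.; 75.3 g → 3 s.f.; 0.3741 s → 4 s.f.
The fewest is 2 significant figures, from 7.6 × 10^3 cm.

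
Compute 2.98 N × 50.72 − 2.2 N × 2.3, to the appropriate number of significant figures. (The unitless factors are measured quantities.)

146 N

2.98 × 50.72 = 151.1456 → 151 N (3 s.f., last digit at the 10^0 place).
2.2 × 2.3 = 5.06 → 5.1 N (2 s.f., last digit at the 10^-1 place).
Difference: 146.0856 N; keep the coarser place, 10^0.
Result: 146 N.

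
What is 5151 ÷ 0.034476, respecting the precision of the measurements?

1.494 × 10⁵

5151 ÷ 0.034476 = 149408.284024…
Multiplication/division keeps the fewest significant figures: 5151 → 4 s.f., 0.034476 → 5 s.f.; limit is 4.
Rounded to 4 significant figures: 1.494 × 10⁵.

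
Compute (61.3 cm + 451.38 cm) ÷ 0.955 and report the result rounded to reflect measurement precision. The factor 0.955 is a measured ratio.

61.3 cm + 451.38 cm = 512.68 cm; the sum is limited to 1 decimal place (4 s.f.).
Carrying full precision, 512.68 ÷ 0.955 = 536.837696335… cm; 0.955 has 3 s.f., so the result keeps min(4, 3) = 3 s.f.
Rounded to 3 significant figures: 537 cm.

537 cm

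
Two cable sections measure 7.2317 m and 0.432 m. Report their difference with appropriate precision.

6.800 m

7.2317 m − 0.432 m = 6.7997 m.
Addition/subtraction keeps the fewest decimal places: 7.2317 → 4 decimal places, 0.432 → 3 decimal places; limit is 3.
Rounded to 3 decimal places: 6.800 m.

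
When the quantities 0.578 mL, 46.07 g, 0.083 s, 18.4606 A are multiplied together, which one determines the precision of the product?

0.578 mL → 3 s.f.; 46.07 g → 4 s.f.; 0.083 s → 2 s.f.; 18.4606 A → 6 s.f.
The fewest is 2 significant figures, from 0.083 s.

0.083 s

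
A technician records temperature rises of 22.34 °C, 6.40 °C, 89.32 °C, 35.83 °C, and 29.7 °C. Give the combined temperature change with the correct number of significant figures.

1.836 × 10^2 °C

22.34 °C + 6.40 °C + 89.32 °C + 35.83 °C + 29.7 °C = 183.59 °C.
Addition/subtraction keeps the fewest decimal places: 22.34 → 2 decimal places, 6.40 → 2 decimal places, 89.32 → 2 decimal places, 35.83 → 2 decimal places, 29.7 → 1 decimal place; limit is 1.
Rounded to 1 decimal place: 1.836 × 10^2 °C.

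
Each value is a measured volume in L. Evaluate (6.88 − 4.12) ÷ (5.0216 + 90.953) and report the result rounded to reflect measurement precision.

6.88 − 4.12 = 2.76, limited to 2 d.p. → 3 s.f.; 5.0216 + 90.953 = 95.9746, limited to 3 d.p. → 5 s.f.
Carrying full precision, 2.76 ÷ 95.9746 = 0.028757608784…; keep min(3, 5) = 3 s.f.
Rounded to 3 significant figures: 0.0288.

0.0288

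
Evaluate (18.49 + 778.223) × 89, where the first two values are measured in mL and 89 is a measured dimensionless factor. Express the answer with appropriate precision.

7.1 × 10⁴ mL

18.49 mL + 778.223 mL = 796.713 mL; the sum is limited to 2 decimal places (5 s.f.).
Carrying full precision, 796.713 × 89 = 70907.457 mL; 89 has 2 s.f., so the result keeps min(5, 2) = 2 s.f.
Rounded to 2 significant figures: 7.1 × 10⁴ mL.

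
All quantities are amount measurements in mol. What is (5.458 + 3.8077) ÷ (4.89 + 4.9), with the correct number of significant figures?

5.458 + 3.8077 = 9.2657, limited to 3 d.p. → 4 s.f.; 4.89 + 4.9 = 9.79, limited to 1 d.p. → 2 s.f.
Carrying full precision, 9.2657 ÷ 9.79 = 0.9464453524…; keep min(4, 2) = 2 s.f.
Rounded to 2 significant figures: 0.95.

0.95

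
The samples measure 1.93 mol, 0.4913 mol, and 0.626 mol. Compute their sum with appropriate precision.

3.05 mol

1.93 mol + 0.4913 mol + 0.626 mol = 3.0473 mol.
Addition/subtraction keeps the fewest decimal places: 1.93 → 2 decimal places, 0.4913 → 4 decimal places, 0.626 → 3 decimal places; limit is 2.
Rounded to 2 decimal places: 3.05 mol.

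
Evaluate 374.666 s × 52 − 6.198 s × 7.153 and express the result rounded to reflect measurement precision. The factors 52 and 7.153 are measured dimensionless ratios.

1.9 × 10^4 s

374.666 × 52 = 19482.632 → 1.9 × 10^4 s (2 s.f., last digit at the 10^3 place).
6.198 × 7.153 = 44.334294 → 44.33 s (4 s.f., last digit at the 10^-2 place).
Difference: 19438.297706 s; keep the coarser place, 10^3.
Result: 1.9 × 10^4 s.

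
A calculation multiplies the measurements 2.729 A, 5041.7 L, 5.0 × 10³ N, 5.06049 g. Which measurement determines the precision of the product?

5.0 × 10³ N

2.729 A → 4 s.f.; 5041.7 L → 5 s.f.; 5.0 × 10³ N → 2 s.f.; 5.06049 g → 6 s.f.
The fewest is 2 significant figures, from 5.0 × 10³ N.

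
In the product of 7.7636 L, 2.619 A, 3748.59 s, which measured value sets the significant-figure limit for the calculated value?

7.7636 L → 5 s.f.; 2.619 A → 4 s.f.; 3748.59 s → 6 s.f.
The fewest is 4 significant figures, from 2.619 A.

2.619 A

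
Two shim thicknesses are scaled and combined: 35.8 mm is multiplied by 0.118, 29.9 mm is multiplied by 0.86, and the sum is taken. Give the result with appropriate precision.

30. mm

35.8 × 0.118 = 4.2244 → 4.22 mm (3 s.f., last digit at the 10^-2 place).
29.9 × 0.86 = 25.714 → 26 mm (2 s.f., last digit at the 10^0 place).
Sum: 29.9384 mm; keep the coarser place, 10^0.
Result: 30. mm.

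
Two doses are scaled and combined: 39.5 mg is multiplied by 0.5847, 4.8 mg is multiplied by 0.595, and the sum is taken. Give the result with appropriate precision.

26.0 mg

39.5 × 0.5847 = 23.09565 → 23.1 mg (3 s.f., last digit at the 10^-1 place).
4.8 × 0.595 = 2.856 → 2.9 mg (2 s.f., last digit at the 10^-1 place).
Sum: 25.95165 mg; keep the coarser place, 10^-1.
Result: 26.0 mg.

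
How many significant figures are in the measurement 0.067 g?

2

0.067: leading zeros are not significant.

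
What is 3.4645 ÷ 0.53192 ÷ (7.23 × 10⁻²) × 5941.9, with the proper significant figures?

3.4645 ÷ 0.53192 ÷ (7.23 × 10⁻²) × 5941.9 = 535280.332872…
Multiplication/division keeps the fewest significant figures: 3.4645 → 5 s.f., 0.53192 → 5 s.f., 7.23 × 10⁻² → 3 s.f., 5941.9 → 5 s.f.; limit is 3.
Rounded to 3 significant figures: 5.35 × 10⁵.

5.35 × 10⁵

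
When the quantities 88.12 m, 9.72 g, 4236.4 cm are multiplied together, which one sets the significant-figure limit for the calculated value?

9.72 g

88.12 m → 4 s.f.; 9.72 g → 3 s.f.; 4236.4 cm → 5 s.f.
The fewest is 3 significant figures, from 9.72 g.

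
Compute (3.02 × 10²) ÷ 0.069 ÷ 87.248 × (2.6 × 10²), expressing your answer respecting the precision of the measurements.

1.3 × 10⁴

(3.02 × 10²) ÷ 0.069 ÷ 87.248 × (2.6 × 10²) = 13042.9467093…
Multiplication/division keeps the fewest significant figures: 3.02 × 10² → 3 s.f., 0.069 → 2 s.f., 87.248 → 5 s.f., 2.6 × 10² → 2 s.f.; limit is 2.
Rounded to 2 significant figures: 1.3 × 10⁴.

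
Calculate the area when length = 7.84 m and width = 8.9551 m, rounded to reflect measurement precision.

70.2 m²

area = 7.84 m × 8.9551 m = 70.207984 m².
7.84 has 3 significant figures; 8.9551 has 5.
Division/multiplication keeps the fewest: 3 significant figures.
Rounded: 70.2 m².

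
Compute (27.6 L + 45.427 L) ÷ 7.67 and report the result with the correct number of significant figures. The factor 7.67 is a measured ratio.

27.6 L + 45.427 L = 73.027 L; the sum is limited to 1 decimal place (3 s.f.).
Carrying full precision, 73.027 ÷ 7.67 = 9.52112125163… L; 7.67 has 3 s.f., so the result keeps min(3, 3) = 3 s.f.
Rounded to 3 significant figures: 9.52 L.

9.52 L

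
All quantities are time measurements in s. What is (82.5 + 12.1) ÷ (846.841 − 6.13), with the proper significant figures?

0.113

82.5 + 12.1 = 94.6, limited to 1 d.p. → 3 s.f.; 846.841 − 6.13 = 840.711, limited to 2 d.p. → 5 s.f.
Carrying full precision, 94.6 ÷ 840.711 = 0.112523804256…; keep min(3, 5) = 3 s.f.
Rounded to 3 significant figures: 0.113.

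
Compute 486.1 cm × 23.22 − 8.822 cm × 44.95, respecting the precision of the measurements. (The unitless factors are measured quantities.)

486.1 × 23.22 = 11287.242 → 1.129 × 10^4 cm (4 s.f., last digit at the 10^1 place).
8.822 × 44.95 = 396.5489 → 396.5 cm (4 s.f., last digit at the 10^-1 place).
Difference: 10890.6931 cm; keep the coarser place, 10^1.
Result: 1.089 × 10^4 cm.

1.089 × 10^4 cm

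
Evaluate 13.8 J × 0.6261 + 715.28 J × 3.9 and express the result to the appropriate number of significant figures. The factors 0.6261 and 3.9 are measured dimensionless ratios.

13.8 × 0.6261 = 8.64018 → 8.64 J (3 s.f., last digit at the 10^-2 place).
715.28 × 3.9 = 2789.592 → 2.8 × 10^3 J (2 s.f., last digit at the 10^2 place).
Sum: 2798.23218 J; keep the coarser place, 10^2.
Result: 2.8 × 10^3 J.

2.8 × 10^3 J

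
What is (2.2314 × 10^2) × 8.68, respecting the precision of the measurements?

1.94 × 10^3

(2.2314 × 10^2) × 8.68 = 1936.8552
Multiplication/division keeps the fewest significant figures: 2.2314 × 10^2 → 5 s.f., 8.68 → 3 s.f.; limit is 3.
Rounded to 3 significant figures: 1.94 × 10^3.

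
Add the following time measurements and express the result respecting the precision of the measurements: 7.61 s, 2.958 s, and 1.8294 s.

12.40 s

7.61 s + 2.958 s + 1.8294 s = 12.3974 s.
Addition/subtraction keeps the fewest decimal places: 7.61 → 2 decimal places, 2.958 → 3 decimal places, 1.8294 → 4 decimal places; limit is 2.
Rounded to 2 decimal places: 12.40 s.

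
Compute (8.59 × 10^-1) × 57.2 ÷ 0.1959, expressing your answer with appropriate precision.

251

(8.59 × 10^-1) × 57.2 ÷ 0.1959 = 250.815722307…
Multiplication/division keeps the fewest significant figures: 8.59 × 10^-1 → 3 s.f., 57.2 → 3 s.f., 0.1959 → 4 s.f.; limit is 3.
Rounded to 3 significant figures: 251.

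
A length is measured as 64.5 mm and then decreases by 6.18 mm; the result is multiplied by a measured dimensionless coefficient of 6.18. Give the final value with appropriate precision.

64.5 mm − 6.18 mm = 58.32 mm; the difference is limited to 1 decimal place (3 s.f.).
Carrying full precision, 58.32 × 6.18 = 360.4176 mm; 6.18 has 3 s.f., so the result keeps min(3, 3) = 3 s.f.
Rounded to 3 significant figures: 3.60 × 10² mm.

3.60 × 10² mm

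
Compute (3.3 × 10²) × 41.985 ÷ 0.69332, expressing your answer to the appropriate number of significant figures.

(3.3 × 10²) × 41.985 ÷ 0.69332 = 19983.6294929…
Multiplication/division keeps the fewest significant figures: 3.3 × 10² → 2 s.f., 41.985 → 5 s.f., 0.69332 → 5 s.f.; limit is 2.
Rounded to 2 significant figures: 2.0 × 10⁴.

2.0 × 10⁴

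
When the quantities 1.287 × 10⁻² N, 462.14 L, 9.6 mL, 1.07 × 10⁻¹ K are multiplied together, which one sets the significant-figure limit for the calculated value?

9.6 mL

1.287 × 10⁻² N → 4 s.f.; 462.14 L → 5 s.f.; 9.6 mL → 2 s.f.; 1.07 × 10⁻¹ K → 3 s.f.
The fewest is 2 significant figures, from 9.6 mL.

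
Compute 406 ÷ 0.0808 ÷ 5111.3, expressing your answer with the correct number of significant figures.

406 ÷ 0.0808 ÷ 5111.3 = 0.983067414405…
Multiplication/division keeps the fewest significant figures: 406 → 3 s.f., 0.0808 → 3 s.f., 5111.3 → 5 s.f.; limit is 3.
Rounded to 3 significant figures: 0.983.

0.983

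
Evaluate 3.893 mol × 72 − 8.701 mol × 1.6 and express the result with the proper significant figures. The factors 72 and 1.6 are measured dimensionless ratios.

3.893 × 72 = 280.296 → 2.8 × 10^2 mol (2 s.f., last digit at the 10^1 place).
8.701 × 1.6 = 13.9216 → 14 mol (2 s.f., last digit at the 10^0 place).
Difference: 266.3744 mol; keep the coarser place, 10^1.
Result: 2.7 × 10^2 mol.

2.7 × 10^2 mol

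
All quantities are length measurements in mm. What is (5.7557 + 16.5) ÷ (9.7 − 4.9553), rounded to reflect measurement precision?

5.7557 + 16.5 = 22.2557, limited to 1 d.p. → 3 s.f.; 9.7 − 4.9553 = 4.7447, limited to 1 d.p. → 2 s.f.
Carrying full precision, 22.2557 ÷ 4.7447 = 4.69064429785…; keep min(3, 2) = 2 s.f.
Rounded to 2 significant figures: 4.7.

4.7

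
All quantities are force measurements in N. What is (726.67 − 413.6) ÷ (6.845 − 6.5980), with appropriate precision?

1.27 × 10^3

726.67 − 413.6 = 313.07, limited to 1 d.p. → 4 s.f.; 6.845 − 6.5980 = 0.2470, limited to 3 d.p. → 3 s.f.
Carrying full precision, 313.07 ÷ 0.2470 = 1267.48987854…; keep min(4, 3) = 3 s.f.
Rounded to 3 significant figures: 1.27 × 10^3.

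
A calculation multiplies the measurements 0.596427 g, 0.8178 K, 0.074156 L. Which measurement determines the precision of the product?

0.596427 g → 6 s.f.; 0.8178 K → 4 s.f.; 0.074156 L → 5 s.f.
The fewest is 4 significant figures, from 0.8178 K.

0.8178 K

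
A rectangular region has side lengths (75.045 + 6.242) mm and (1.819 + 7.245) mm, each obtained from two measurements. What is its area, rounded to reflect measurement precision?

736.8 mm²

75.045 + 6.242 = 81.287, limited to 3 d.p. → 5 s.f.; 1.819 + 7.245 = 9.064, limited to 3 d.p. → 4 s.f.
Carrying full precision, 81.287 × 9.064 = 736.785368; keep min(5, 4) = 4 s.f.
Rounded to 4 significant figures: 736.8 mm².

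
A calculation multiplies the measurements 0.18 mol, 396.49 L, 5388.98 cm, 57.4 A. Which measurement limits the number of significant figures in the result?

0.18 mol → 2 s.f.; 396.49 L → 5 s.f.; 5388.98 cm → 6 s.f.; 57.4 A → 3 s.f.
The fewest is 2 significant figures, from 0.18 mol.

0.18 mol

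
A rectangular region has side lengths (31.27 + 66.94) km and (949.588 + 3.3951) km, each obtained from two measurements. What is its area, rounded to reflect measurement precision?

31.27 + 66.94 = 98.21, limited to 2 d.p. → 4 s.f.; 949.588 + 3.3951 = 952.9831, limited to 3 d.p. → 6 s.f.
Carrying full precision, 98.21 × 952.9831 = 93592.470251; keep min(4, 6) = 4 s.f.
Rounded to 4 significant figures: 9.359 × 10⁴ km².

9.359 × 10⁴ km²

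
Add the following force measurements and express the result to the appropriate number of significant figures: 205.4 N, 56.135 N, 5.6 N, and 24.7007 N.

291.8 N

205.4 N + 56.135 N + 5.6 N + 24.7007 N = 291.8357 N.
Addition/subtraction keeps the fewest decimal places: 205.4 → 1 decimal place, 56.135 → 3 decimal places, 5.6 → 1 decimal place, 24.7007 → 4 decimal places; limit is 1.
Rounded to 1 decimal place: 291.8 N.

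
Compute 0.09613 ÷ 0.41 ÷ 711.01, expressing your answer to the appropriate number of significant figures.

0.09613 ÷ 0.41 ÷ 711.01 = 0.000329761064731…
Multiplication/division keeps the fewest significant figures: 0.09613 → 4 s.f., 0.41 → 2 s.f., 711.01 → 5 s.f.; limit is 2.
Rounded to 2 significant figures: 3.3 × 10⁻⁴.

3.3 × 10⁻⁴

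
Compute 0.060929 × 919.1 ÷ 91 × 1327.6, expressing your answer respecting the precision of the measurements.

8.2 × 10²

0.060929 × 919.1 ÷ 91 × 1327.6 = 816.98233804
Multiplication/division keeps the fewest significant figures: 0.060929 → 5 s.f., 919.1 → 4 s.f., 91 → 2 s.f., 1327.6 → 5 s.f.; limit is 2.
Rounded to 2 significant figures: 8.2 × 10².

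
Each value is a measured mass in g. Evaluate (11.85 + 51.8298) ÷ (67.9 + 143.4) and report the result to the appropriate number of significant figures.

0.3014

11.85 + 51.8298 = 63.6798, limited to 2 d.p. → 4 s.f.; 67.9 + 143.4 = 211.3, limited to 1 d.p. → 4 s.f.
Carrying full precision, 63.6798 ÷ 211.3 = 0.301371509702…; keep min(4, 4) = 4 s.f.
Rounded to 4 significant figures: 0.3014.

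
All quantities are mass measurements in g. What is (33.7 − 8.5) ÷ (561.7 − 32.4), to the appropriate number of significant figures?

33.7 − 8.5 = 25.2, limited to 1 d.p. → 3 s.f.; 561.7 − 32.4 = 529.3, limited to 1 d.p. → 4 s.f.
Carrying full precision, 25.2 ÷ 529.3 = 0.0476100510108…; keep min(3, 4) = 3 s.f.
Rounded to 3 significant figures: 0.0476.

0.0476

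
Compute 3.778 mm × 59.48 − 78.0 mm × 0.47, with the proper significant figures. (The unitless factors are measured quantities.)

3.778 × 59.48 = 224.71544 → 224.7 mm (4 s.f., last digit at the 10^-1 place).
78.0 × 0.47 = 36.66 → 37 mm (2 s.f., last digit at the 10^0 place).
Difference: 188.05544 mm; keep the coarser place, 10^0.
Result: 188 mm.

188 mm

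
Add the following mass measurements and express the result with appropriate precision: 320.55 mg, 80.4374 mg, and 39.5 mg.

440.5 mg

320.55 mg + 80.4374 mg + 39.5 mg = 440.4874 mg.
Addition/subtraction keeps the fewest decimal places: 320.55 → 2 decimal places, 80.4374 → 4 decimal places, 39.5 → 1 decimal place; limit is 1.
Rounded to 1 decimal place: 440.5 mg.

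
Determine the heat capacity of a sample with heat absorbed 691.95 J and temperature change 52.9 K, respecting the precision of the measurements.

13.1 J/K

heat capacity = 691.95 J ÷ 52.9 K = 13.0803402647… J/K.
691.95 has 5 significant figures; 52.9 has 3.
Division/multiplication keeps the fewest: 3 significant figures.
Rounded: 13.1 J/K.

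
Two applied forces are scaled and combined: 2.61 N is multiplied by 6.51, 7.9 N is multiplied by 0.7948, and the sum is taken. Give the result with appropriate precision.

2.61 × 6.51 = 16.9911 → 17.0 N (3 s.f., last digit at the 10^-1 place).
7.9 × 0.7948 = 6.27892 → 6.3 N (2 s.f., last digit at the 10^-1 place).
Sum: 23.27002 N; keep the coarser place, 10^-1.
Result: 23.3 N.

23.3 N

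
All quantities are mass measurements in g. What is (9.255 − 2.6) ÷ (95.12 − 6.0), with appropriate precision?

0.075

9.255 − 2.6 = 6.655, limited to 1 d.p. → 2 s.f.; 95.12 − 6.0 = 89.12, limited to 1 d.p. → 3 s.f.
Carrying full precision, 6.655 ÷ 89.12 = 0.0746745960503…; keep min(2, 3) = 2 s.f.
Rounded to 2 significant figures: 0.075.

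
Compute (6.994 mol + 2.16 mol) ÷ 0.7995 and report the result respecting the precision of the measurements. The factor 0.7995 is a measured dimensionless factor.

6.994 mol + 2.16 mol = 9.154 mol; the sum is limited to 2 decimal places (3 s.f.).
Carrying full precision, 9.154 ÷ 0.7995 = 11.449656035… mol; 0.7995 has 4 s.f., so the result keeps min(3, 4) = 3 s.f.
Rounded to 3 significant figures: 11.4 mol.

11.4 mol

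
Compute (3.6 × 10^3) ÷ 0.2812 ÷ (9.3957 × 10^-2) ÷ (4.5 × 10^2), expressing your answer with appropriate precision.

(3.6 × 10^3) ÷ 0.2812 ÷ (9.3957 × 10^-2) ÷ (4.5 × 10^2) = 302.792789613…
Multiplication/division keeps the fewest significant figures: 3.6 × 10^3 → 2 s.f., 0.2812 → 4 s.f., 9.3957 × 10^-2 → 5 s.f., 4.5 × 10^2 → 2 s.f.; limit is 2.
Rounded to 2 significant figures: 3.0 × 10^2.

3.0 × 10^2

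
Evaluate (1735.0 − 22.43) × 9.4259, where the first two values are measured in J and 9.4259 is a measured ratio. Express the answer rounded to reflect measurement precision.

16143 J

1735.0 J − 22.43 J = 1712.57 J; the difference is limited to 1 decimal place (5 s.f.).
Carrying full precision, 1712.57 × 9.4259 = 16142.513563 J; 9.4259 has 5 s.f., so the result keeps min(5, 5) = 5 s.f.
Rounded to 5 significant figures: 16143 J.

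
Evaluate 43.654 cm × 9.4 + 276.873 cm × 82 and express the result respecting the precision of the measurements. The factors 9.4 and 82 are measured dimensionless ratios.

43.654 × 9.4 = 410.3476 → 4.1 × 10² cm (2 s.f., last digit at the 10^1 place).
276.873 × 82 = 22703.586 → 2.3 × 10⁴ cm (2 s.f., last digit at the 10^3 place).
Sum: 23113.9336 cm; keep the coarser place, 10^3.
Result: 2.3 × 10⁴ cm.

2.3 × 10⁴ cm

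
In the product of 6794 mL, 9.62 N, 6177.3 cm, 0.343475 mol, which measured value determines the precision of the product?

6794 mL → 4 s.f.; 9.62 N → 3 s.f.; 6177.3 cm → 5 s.f.; 0.343475 mol → 6 s.f.
The fewest is 3 significant figures, from 9.62 N.

9.62 N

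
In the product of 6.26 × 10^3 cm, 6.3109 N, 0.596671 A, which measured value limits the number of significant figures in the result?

6.26 × 10^3 cm → 3 s.f.; 6.3109 N → 5 s.f.; 0.596671 A → 6 s.f.
The fewest is 3 significant figures, from 6.26 × 10^3 cm.

6.26 × 10^3 cm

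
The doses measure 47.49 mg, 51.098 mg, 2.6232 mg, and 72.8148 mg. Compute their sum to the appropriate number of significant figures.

174.03 mg

47.49 mg + 51.098 mg + 2.6232 mg + 72.8148 mg = 174.0260 mg.
Addition/subtraction keeps the fewest decimal places: 47.49 → 2 decimal places, 51.098 → 3 decimal places, 2.6232 → 4 decimal places, 72.8148 → 4 decimal places; limit is 2.
Rounded to 2 decimal places: 174.03 mg.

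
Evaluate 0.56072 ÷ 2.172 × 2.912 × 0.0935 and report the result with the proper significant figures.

0.0703

0.56072 ÷ 2.172 × 2.912 × 0.0935 = 0.0702892982689…
Multiplication/division keeps the fewest significant figures: 0.56072 → 5 s.f., 2.172 → 4 s.f., 2.912 → 4 s.f., 0.0935 → 3 s.f.; limit is 3.
Rounded to 3 significant figures: 0.0703.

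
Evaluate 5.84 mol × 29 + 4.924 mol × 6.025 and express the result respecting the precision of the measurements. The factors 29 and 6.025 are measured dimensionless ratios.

2.0 × 10² mol

5.84 × 29 = 169.36 → 1.7 × 10² mol (2 s.f., last digit at the 10^1 place).
4.924 × 6.025 = 29.6671 → 29.67 mol (4 s.f., last digit at the 10^-2 place).
Sum: 199.0271 mol; keep the coarser place, 10^1.
Result: 2.0 × 10² mol.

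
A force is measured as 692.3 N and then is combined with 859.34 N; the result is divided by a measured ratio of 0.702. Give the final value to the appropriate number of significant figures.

2.21 × 10³ N

692.3 N + 859.34 N = 1551.64 N; the sum is limited to 1 decimal place (5 s.f.).
Carrying full precision, 1551.64 ÷ 0.702 = 2210.31339031… N; 0.702 has 3 s.f., so the result keeps min(5, 3) = 3 s.f.
Rounded to 3 significant figures: 2.21 × 10³ N.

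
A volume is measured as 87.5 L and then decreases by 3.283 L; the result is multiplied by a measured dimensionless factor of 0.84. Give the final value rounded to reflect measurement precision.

87.5 L − 3.283 L = 84.217 L; the difference is limited to 1 decimal place (3 s.f.).
Carrying full precision, 84.217 × 0.84 = 70.74228 L; 0.84 has 2 s.f., so the result keeps min(3, 2) = 2 s.f.
Rounded to 2 significant figures: 71 L.

71 L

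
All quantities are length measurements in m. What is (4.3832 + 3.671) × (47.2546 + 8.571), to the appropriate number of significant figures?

4.3832 + 3.671 = 8.0542, limited to 3 d.p. → 4 s.f.; 47.2546 + 8.571 = 55.8256, limited to 3 d.p. → 5 s.f.
Carrying full precision, 8.0542 × 55.8256 = 449.63054752; keep min(4, 5) = 4 s.f.
Rounded to 4 significant figures: 4.496 × 10^2 m².

4.496 × 10^2 m²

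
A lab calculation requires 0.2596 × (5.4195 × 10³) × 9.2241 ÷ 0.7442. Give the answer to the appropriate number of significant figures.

0.2596 × (5.4195 × 10³) × 9.2241 ÷ 0.7442 = 17438.0631322…
Multiplication/division keeps the fewest significant figures: 0.2596 → 4 s.f., 5.4195 × 10³ → 5 s.f., 9.2241 → 5 s.f., 0.7442 → 4 s.f.; limit is 4.
Rounded to 4 significant figures: 1.744 × 10⁴.

1.744 × 10⁴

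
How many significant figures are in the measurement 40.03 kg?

4

40.03: zeros between nonzero digits are significant.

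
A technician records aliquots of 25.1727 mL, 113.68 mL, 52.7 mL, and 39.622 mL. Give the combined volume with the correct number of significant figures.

231.2 mL

25.1727 mL + 113.68 mL + 52.7 mL + 39.622 mL = 231.1747 mL.
Addition/subtraction keeps the fewest decimal places: 25.1727 → 4 decimal places, 113.68 → 2 decimal places, 52.7 → 1 decimal place, 39.622 → 3 decimal places; limit is 1.
Rounded to 1 decimal place: 231.2 mL.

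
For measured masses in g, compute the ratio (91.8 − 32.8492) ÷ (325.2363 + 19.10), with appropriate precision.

91.8 − 32.8492 = 58.9508, limited to 1 d.p. → 3 s.f.; 325.2363 + 19.10 = 344.3363, limited to 2 d.p. → 5 s.f.
Carrying full precision, 58.9508 ÷ 344.3363 = 0.171201235536…; keep min(3, 5) = 3 s.f.
Rounded to 3 significant figures: 0.171.

0.171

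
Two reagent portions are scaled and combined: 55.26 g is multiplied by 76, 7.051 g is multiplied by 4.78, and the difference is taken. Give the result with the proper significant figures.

55.26 × 76 = 4199.76 → 4.2 × 10^3 g (2 s.f., last digit at the 10^2 place).
7.051 × 4.78 = 33.70378 → 33.7 g (3 s.f., last digit at the 10^-1 place).
Difference: 4166.05622 g; keep the coarser place, 10^2.
Result: 4.2 × 10^3 g.

4.2 × 10^3 g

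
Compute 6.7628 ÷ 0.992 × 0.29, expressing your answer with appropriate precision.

2.0

6.7628 ÷ 0.992 × 0.29 = 1.97702822581…
Multiplication/division keeps the fewest significant figures: 6.7628 → 5 s.f., 0.992 → 3 s.f., 0.29 → 2 s.f.; limit is 2.
Rounded to 2 significant figures: 2.0.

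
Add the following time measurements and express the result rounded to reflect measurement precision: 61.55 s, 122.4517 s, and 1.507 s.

185.51 s

61.55 s + 122.4517 s + 1.507 s = 185.5087 s.
Addition/subtraction keeps the fewest decimal places: 61.55 → 2 decimal places, 122.4517 → 4 decimal places, 1.507 → 3 decimal places; limit is 2.
Rounded to 2 decimal places: 185.51 s.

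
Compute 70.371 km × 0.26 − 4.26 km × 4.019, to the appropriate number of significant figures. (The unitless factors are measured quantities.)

70.371 × 0.26 = 18.29646 → 18 km (2 s.f., last digit at the 10^0 place).
4.26 × 4.019 = 17.12094 → 17.1 km (3 s.f., last digit at the 10^-1 place).
Difference: 1.17552 km; keep the coarser place, 10^0.
Result: 1 km.

1 km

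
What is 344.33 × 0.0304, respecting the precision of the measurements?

10.5

344.33 × 0.0304 = 10.467632
Multiplication/division keeps the fewest significant figures: 344.33 → 5 s.f., 0.0304 → 3 s.f.; limit is 3.
Rounded to 3 significant figures: 10.5.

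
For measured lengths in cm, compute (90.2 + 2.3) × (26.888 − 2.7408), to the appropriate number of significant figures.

90.2 + 2.3 = 92.5, limited to 1 d.p. → 3 s.f.; 26.888 − 2.7408 = 24.1472, limited to 3 d.p. → 5 s.f.
Carrying full precision, 92.5 × 24.1472 = 2233.616; keep min(3, 5) = 3 s.f.
Rounded to 3 significant figures: 2.23 × 10^3 cm².

2.23 × 10^3 cm²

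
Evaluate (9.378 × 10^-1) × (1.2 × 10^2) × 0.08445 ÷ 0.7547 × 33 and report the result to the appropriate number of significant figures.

(9.378 × 10^-1) × (1.2 × 10^2) × 0.08445 ÷ 0.7547 × 33 = 415.557110905…
Multiplication/division keeps the fewest significant figures: 9.378 × 10^-1 → 4 s.f., 1.2 × 10^2 → 2 s.f., 0.08445 → 4 s.f., 0.7547 → 4 s.f., 33 → 2 s.f.; limit is 2.
Rounded to 2 significant figures: 4.2 × 10^2.

4.2 × 10^2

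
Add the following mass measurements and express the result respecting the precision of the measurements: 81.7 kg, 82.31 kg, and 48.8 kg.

81.7 kg + 82.31 kg + 48.8 kg = 212.81 kg.
Addition/subtraction keeps the fewest decimal places: 81.7 → 1 decimal place, 82.31 → 2 decimal places, 48.8 → 1 decimal place; limit is 1.
Rounded to 1 decimal place: 212.8 kg.

212.8 kg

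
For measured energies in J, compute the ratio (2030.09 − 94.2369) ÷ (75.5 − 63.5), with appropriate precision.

161

2030.09 − 94.2369 = 1935.8531, limited to 2 d.p. → 6 s.f.; 75.5 − 63.5 = 12.0, limited to 1 d.p. → 3 s.f.
Carrying full precision, 1935.8531 ÷ 12.0 = 161.321091667…; keep min(6, 3) = 3 s.f.
Rounded to 3 significant figures: 161.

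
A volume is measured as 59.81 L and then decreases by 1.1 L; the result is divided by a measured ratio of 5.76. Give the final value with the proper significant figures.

59.81 L − 1.1 L = 58.71 L; the difference is limited to 1 decimal place (3 s.f.).
Carrying full precision, 58.71 ÷ 5.76 = 10.1927083333… L; 5.76 has 3 s.f., so the result keeps min(3, 3) = 3 s.f.
Rounded to 3 significant figures: 10.2 L.

10.2 L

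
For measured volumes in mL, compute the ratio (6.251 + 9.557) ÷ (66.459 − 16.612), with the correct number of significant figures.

6.251 + 9.557 = 15.808, limited to 3 d.p. → 5 s.f.; 66.459 − 16.612 = 49.847, limited to 3 d.p. → 5 s.f.
Carrying full precision, 15.808 ÷ 49.847 = 0.317130419082…; keep min(5, 5) = 5 s.f.
Rounded to 5 significant figures: 0.31713.

0.31713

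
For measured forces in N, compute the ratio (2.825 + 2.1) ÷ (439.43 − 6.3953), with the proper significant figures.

0.011

2.825 + 2.1 = 4.925, limited to 1 d.p. → 2 s.f.; 439.43 − 6.3953 = 433.0347, limited to 2 d.p. → 5 s.f.
Carrying full precision, 4.925 ÷ 433.0347 = 0.0113732225154…; keep min(2, 5) = 2 s.f.
Rounded to 2 significant figures: 0.011.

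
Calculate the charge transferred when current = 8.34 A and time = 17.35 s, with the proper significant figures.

1.45 × 10² C

charge transferred = 8.34 A × 17.35 s = 144.699 C.
8.34 has 3 significant figures; 17.35 has 4.
Division/multiplication keeps the fewest: 3 significant figures.
Rounded: 1.45 × 10² C.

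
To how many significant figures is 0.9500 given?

0.9500: leading zeros are not significant; trailing zeros after a decimal point are significant.

4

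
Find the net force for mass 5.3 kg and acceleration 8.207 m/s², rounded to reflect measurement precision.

net force = 5.3 kg × 8.207 m/s² = 43.4971 N.
5.3 has 2 significant figures; 8.207 has 4.
Division/multiplication keeps the fewest: 2 significant figures.
Rounded: 43 N.

43 N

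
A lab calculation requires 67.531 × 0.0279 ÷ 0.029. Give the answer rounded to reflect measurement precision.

65

67.531 × 0.0279 ÷ 0.029 = 64.9694793103…
Multiplication/division keeps the fewest significant figures: 67.531 → 5 s.f., 0.0279 → 3 s.f., 0.029 → 2 s.f.; limit is 2.
Rounded to 2 significant figures: 65.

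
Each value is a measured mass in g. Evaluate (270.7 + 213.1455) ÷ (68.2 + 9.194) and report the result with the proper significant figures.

6.25

270.7 + 213.1455 = 483.8455, limited to 1 d.p. → 4 s.f.; 68.2 + 9.194 = 77.394, limited to 1 d.p. → 3 s.f.
Carrying full precision, 483.8455 ÷ 77.394 = 6.25171847947…; keep min(4, 3) = 3 s.f.
Rounded to 3 significant figures: 6.25.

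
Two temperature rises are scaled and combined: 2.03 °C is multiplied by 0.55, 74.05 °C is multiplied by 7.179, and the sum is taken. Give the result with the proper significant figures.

5.327 × 10^2 °C

2.03 × 0.55 = 1.1165 → 1.1 °C (2 s.f., last digit at the 10^-1 place).
74.05 × 7.179 = 531.60495 → 531.6 °C (4 s.f., last digit at the 10^-1 place).
Sum: 532.72145 °C; keep the coarser place, 10^-1.
Result: 5.327 × 10^2 °C.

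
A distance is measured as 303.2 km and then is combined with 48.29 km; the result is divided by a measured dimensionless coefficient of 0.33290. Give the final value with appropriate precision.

1056 km

303.2 km + 48.29 km = 351.49 km; the sum is limited to 1 decimal place (4 s.f.).
Carrying full precision, 351.49 ÷ 0.33290 = 1055.84259537… km; 0.33290 has 5 s.f., so the result keeps min(4, 5) = 4 s.f.
Rounded to 4 significant figures: 1056 km.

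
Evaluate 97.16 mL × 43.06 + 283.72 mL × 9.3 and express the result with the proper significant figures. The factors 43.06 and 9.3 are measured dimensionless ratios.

6.8 × 10^3 mL

97.16 × 43.06 = 4183.7096 → 4184 mL (4 s.f., last digit at the 10^0 place).
283.72 × 9.3 = 2638.596 → 2.6 × 10^3 mL (2 s.f., last digit at the 10^2 place).
Sum: 6822.3056 mL; keep the coarser place, 10^2.
Result: 6.8 × 10^3 mL.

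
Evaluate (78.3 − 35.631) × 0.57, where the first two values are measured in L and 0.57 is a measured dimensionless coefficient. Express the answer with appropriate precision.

24 L

78.3 L − 35.631 L = 42.669 L; the difference is limited to 1 decimal place (3 s.f.).
Carrying full precision, 42.669 × 0.57 = 24.32133 L; 0.57 has 2 s.f., so the result keeps min(3, 2) = 2 s.f.
Rounded to 2 significant figures: 24 L.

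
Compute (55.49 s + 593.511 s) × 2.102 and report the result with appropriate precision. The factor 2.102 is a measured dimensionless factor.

55.49 s + 593.511 s = 649.001 s; the sum is limited to 2 decimal places (5 s.f.).
Carrying full precision, 649.001 × 2.102 = 1364.200102 s; 2.102 has 4 s.f., so the result keeps min(5, 4) = 4 s.f.
Rounded to 4 significant figures: 1364 s.

1364 s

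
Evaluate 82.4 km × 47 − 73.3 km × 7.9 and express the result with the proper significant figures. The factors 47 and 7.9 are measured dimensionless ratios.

3.3 × 10^3 km

82.4 × 47 = 3872.8 → 3.9 × 10^3 km (2 s.f., last digit at the 10^2 place).
73.3 × 7.9 = 579.07 → 5.8 × 10^2 km (2 s.f., last digit at the 10^1 place).
Difference: 3293.73 km; keep the coarser place, 10^2.
Result: 3.3 × 10^3 km.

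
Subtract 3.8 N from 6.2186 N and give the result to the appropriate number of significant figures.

6.2186 N − 3.8 N = 2.4186 N.
Addition/subtraction keeps the fewest decimal places: 6.2186 → 4 decimal places, 3.8 → 1 decimal place; limit is 1.
Rounded to 1 decimal place: 2.4 N.

2.4 N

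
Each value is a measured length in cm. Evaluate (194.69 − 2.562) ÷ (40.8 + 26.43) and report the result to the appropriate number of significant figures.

2.86

194.69 − 2.562 = 192.128, limited to 2 d.p. → 5 s.f.; 40.8 + 26.43 = 67.23, limited to 1 d.p. → 3 s.f.
Carrying full precision, 192.128 ÷ 67.23 = 2.85777182805…; keep min(5, 3) = 3 s.f.
Rounded to 3 significant figures: 2.86.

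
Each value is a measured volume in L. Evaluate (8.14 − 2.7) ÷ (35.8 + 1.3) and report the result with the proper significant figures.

0.15

8.14 − 2.7 = 5.44, limited to 1 d.p. → 2 s.f.; 35.8 + 1.3 = 37.1, limited to 1 d.p. → 3 s.f.
Carrying full precision, 5.44 ÷ 37.1 = 0.146630727763…; keep min(2, 3) = 2 s.f.
Rounded to 2 significant figures: 0.15.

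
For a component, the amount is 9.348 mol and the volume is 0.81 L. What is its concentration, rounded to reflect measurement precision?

concentration = 9.348 mol ÷ 0.81 L = 11.5407407407… mol/L.
9.348 has 4 significant figures; 0.81 has 2.
Division/multiplication keeps the fewest: 2 significant figures.
Rounded: 12 mol/L.

12 mol/L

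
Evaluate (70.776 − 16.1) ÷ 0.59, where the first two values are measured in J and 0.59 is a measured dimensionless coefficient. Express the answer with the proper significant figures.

93 J

70.776 J − 16.1 J = 54.676 J; the difference is limited to 1 decimal place (3 s.f.).
Carrying full precision, 54.676 ÷ 0.59 = 92.6711864407… J; 0.59 has 2 s.f., so the result keeps min(3, 2) = 2 s.f.
Rounded to 2 significant figures: 93 J.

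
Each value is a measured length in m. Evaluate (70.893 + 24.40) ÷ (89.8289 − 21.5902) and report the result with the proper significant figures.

1.396

70.893 + 24.40 = 95.293, limited to 2 d.p. → 4 s.f.; 89.8289 − 21.5902 = 68.2387, limited to 4 d.p. → 6 s.f.
Carrying full precision, 95.293 ÷ 68.2387 = 1.39646564193…; keep min(4, 6) = 4 s.f.
Rounded to 4 significant figures: 1.396.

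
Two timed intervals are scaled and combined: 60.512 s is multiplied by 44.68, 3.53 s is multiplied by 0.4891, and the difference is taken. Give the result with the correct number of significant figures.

60.512 × 44.68 = 2703.67616 → 2704 s (4 s.f., last digit at the 10^0 place).
3.53 × 0.4891 = 1.726523 → 1.73 s (3 s.f., last digit at the 10^-2 place).
Difference: 2701.949637 s; keep the coarser place, 10^0.
Result: 2702 s.

2702 s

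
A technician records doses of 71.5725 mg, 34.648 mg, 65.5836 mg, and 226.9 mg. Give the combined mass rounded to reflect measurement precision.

398.7 mg

71.5725 mg + 34.648 mg + 65.5836 mg + 226.9 mg = 398.7041 mg.
Addition/subtraction keeps the fewest decimal places: 71.5725 → 4 decimal places, 34.648 → 3 decimal places, 65.5836 → 4 decimal places, 226.9 → 1 decimal place; limit is 1.
Rounded to 1 decimal place: 398.7 mg.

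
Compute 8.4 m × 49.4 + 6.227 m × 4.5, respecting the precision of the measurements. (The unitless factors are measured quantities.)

8.4 × 49.4 = 414.96 → 4.1 × 10^2 m (2 s.f., last digit at the 10^1 place).
6.227 × 4.5 = 28.0215 → 28 m (2 s.f., last digit at the 10^0 place).
Sum: 442.9815 m; keep the coarser place, 10^1.
Result: 4.4 × 10^2 m.

4.4 × 10^2 m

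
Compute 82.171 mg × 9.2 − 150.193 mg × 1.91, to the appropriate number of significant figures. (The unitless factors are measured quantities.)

4.7 × 10² mg

82.171 × 9.2 = 755.9732 → 7.6 × 10² mg (2 s.f., last digit at the 10^1 place).
150.193 × 1.91 = 286.86863 → 2.87 × 10² mg (3 s.f., last digit at the 10^0 place).
Difference: 469.10457 mg; keep the coarser place, 10^1.
Result: 4.7 × 10² mg.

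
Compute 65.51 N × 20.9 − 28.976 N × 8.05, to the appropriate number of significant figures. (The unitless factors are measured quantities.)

65.51 × 20.9 = 1369.159 → 1.37 × 10³ N (3 s.f., last digit at the 10^1 place).
28.976 × 8.05 = 233.2568 → 233 N (3 s.f., last digit at the 10^0 place).
Difference: 1135.9022 N; keep the coarser place, 10^1.
Result: 1.14 × 10³ N.

1.14 × 10³ N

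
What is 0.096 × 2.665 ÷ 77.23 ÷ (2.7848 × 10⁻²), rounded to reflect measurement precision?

0.12

0.096 × 2.665 ÷ 77.23 ÷ (2.7848 × 10⁻²) = 0.118956561252…
Multiplication/division keeps the fewest significant figures: 0.096 → 2 s.f., 2.665 → 4 s.f., 77.23 → 4 s.f., 2.7848 × 10⁻² → 5 s.f.; limit is 2.
Rounded to 2 significant figures: 0.12.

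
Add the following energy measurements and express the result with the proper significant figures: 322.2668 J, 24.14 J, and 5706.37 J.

6.05278 × 10^3 J

322.2668 J + 24.14 J + 5706.37 J = 6052.7768 J.
Addition/subtraction keeps the fewest decimal places: 322.2668 → 4 decimal places, 24.14 → 2 decimal places, 5706.37 → 2 decimal places; limit is 2.
Rounded to 2 decimal places: 6.05278 × 10^3 J.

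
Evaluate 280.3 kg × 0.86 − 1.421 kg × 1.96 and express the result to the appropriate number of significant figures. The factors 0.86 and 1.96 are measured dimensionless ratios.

280.3 × 0.86 = 241.058 → 2.4 × 10² kg (2 s.f., last digit at the 10^1 place).
1.421 × 1.96 = 2.78516 → 2.79 kg (3 s.f., last digit at the 10^-2 place).
Difference: 238.27284 kg; keep the coarser place, 10^1.
Result: 2.4 × 10² kg.

2.4 × 10² kg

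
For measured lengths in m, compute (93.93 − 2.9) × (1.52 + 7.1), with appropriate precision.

7.8 × 10² m²

93.93 − 2.9 = 91.03, limited to 1 d.p. → 3 s.f.; 1.52 + 7.1 = 8.62, limited to 1 d.p. → 2 s.f.
Carrying full precision, 91.03 × 8.62 = 784.6786; keep min(3, 2) = 2 s.f.
Rounded to 2 significant figures: 7.8 × 10² m².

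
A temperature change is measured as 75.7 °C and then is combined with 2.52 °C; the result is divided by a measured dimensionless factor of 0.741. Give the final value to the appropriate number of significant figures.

75.7 °C + 2.52 °C = 78.22 °C; the sum is limited to 1 decimal place (3 s.f.).
Carrying full precision, 78.22 ÷ 0.741 = 105.560053981… °C; 0.741 has 3 s.f., so the result keeps min(3, 3) = 3 s.f.
Rounded to 3 significant figures: 106 °C.

106 °C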